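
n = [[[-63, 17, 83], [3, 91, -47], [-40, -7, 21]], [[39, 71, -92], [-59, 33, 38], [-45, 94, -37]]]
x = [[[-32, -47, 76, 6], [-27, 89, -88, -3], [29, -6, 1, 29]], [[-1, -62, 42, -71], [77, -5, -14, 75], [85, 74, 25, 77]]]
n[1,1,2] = 38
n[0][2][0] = -40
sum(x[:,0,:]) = -89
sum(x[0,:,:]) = 27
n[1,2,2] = -37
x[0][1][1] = 89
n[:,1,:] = [[3, 91, -47], [-59, 33, 38]]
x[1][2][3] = 77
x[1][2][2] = 25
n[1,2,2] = -37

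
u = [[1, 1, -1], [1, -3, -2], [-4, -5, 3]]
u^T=[[1, 1, -4], [1, -3, -5], [-1, -2, 3]]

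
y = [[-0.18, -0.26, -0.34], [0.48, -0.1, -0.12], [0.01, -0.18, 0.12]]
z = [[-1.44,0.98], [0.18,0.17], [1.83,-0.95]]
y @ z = [[-0.41, 0.1], [-0.93, 0.57], [0.17, -0.13]]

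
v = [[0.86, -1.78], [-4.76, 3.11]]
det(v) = -5.80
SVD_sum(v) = [[1.41, -1.03],[-4.59, 3.34]] + [[-0.55, -0.75], [-0.17, -0.23]]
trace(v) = 3.97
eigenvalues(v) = [-1.14, 5.11]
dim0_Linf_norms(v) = [4.76, 3.11]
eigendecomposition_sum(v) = [[-0.77, -0.32], [-0.87, -0.36]] + [[1.63, -1.46], [-3.89, 3.47]]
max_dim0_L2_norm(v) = 4.84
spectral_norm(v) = 5.94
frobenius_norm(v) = 6.02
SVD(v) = [[-0.29, 0.96], [0.96, 0.29]] @ diag([5.940110234401961, 0.9761098315010911]) @ [[-0.81, 0.59],[-0.59, -0.81]]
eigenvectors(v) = [[-0.67, 0.39], [-0.75, -0.92]]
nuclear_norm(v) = 6.92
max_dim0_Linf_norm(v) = 4.76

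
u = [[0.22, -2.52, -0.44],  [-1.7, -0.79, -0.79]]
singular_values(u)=[2.77, 1.75]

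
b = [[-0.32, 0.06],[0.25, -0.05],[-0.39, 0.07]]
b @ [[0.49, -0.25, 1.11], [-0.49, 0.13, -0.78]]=[[-0.19, 0.09, -0.4], [0.15, -0.07, 0.32], [-0.23, 0.11, -0.49]]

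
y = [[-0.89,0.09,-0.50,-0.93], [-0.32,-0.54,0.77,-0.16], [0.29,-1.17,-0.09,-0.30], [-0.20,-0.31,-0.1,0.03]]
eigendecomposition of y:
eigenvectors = [[(-0.9+0j), -0.51+0.00j, -0.23+0.31j, (-0.23-0.31j)], [-0.31+0.00j, (-0.23+0j), 0.04-0.57j, (0.04+0.57j)], [(-0.16+0j), -0.30+0.00j, 0.72+0.00j, (0.72-0j)], [(-0.24+0j), 0.78+0.00j, (0.11+0j), 0.11-0.00j]]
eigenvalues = [(-1.19+0j), (0.29+0j), (-0.29+1.05j), (-0.29-1.05j)]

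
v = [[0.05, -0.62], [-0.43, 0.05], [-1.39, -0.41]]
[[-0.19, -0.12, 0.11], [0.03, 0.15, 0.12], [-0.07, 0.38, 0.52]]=v @ [[-0.04, -0.32, -0.31],[0.31, 0.16, -0.21]]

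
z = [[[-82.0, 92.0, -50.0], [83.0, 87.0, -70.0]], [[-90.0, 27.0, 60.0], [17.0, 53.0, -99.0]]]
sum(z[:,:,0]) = -72.0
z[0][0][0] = -82.0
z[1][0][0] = -90.0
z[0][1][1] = 87.0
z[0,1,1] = 87.0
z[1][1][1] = 53.0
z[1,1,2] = -99.0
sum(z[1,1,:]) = -29.0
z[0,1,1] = 87.0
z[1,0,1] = 27.0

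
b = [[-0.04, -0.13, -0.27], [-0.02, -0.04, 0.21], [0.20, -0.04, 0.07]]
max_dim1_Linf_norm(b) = 0.27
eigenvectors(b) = [[(-0.67+0j), -0.67-0.00j, (0.44+0j)], [(0.45+0.1j), (0.45-0.1j), 0.85+0.00j], [0.02+0.59j, (0.02-0.59j), (-0.28+0j)]]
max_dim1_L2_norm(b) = 0.3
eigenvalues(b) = [(0.05+0.26j), (0.05-0.26j), (-0.12+0j)]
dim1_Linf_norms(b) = [0.27, 0.21, 0.2]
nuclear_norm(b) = 0.68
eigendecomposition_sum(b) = [[(-0.01+0.1j), -0.04-0.04j, (-0.14+0.04j)], [0.02-0.07j, 0.02+0.03j, 0.10-0.01j], [0.09+0.00j, (-0.03+0.04j), (0.04+0.12j)]] + [[(-0.01-0.1j),  (-0.04+0.04j),  (-0.14-0.04j)], [(0.02+0.07j),  (0.02-0.03j),  (0.1+0.01j)], [(0.09-0j),  -0.03-0.04j,  0.04-0.12j]] + [[(-0.03-0j), (-0.04+0j), 0.01-0.00j], [(-0.06-0j), (-0.09+0j), (0.01-0j)], [(0.02+0j), (0.03-0j), (-0+0j)]]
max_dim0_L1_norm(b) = 0.55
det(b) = -0.01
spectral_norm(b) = 0.36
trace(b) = -0.01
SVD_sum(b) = [[-0.06, -0.06, -0.28], [0.04, 0.04, 0.18], [0.02, 0.02, 0.1]] + [[0.04,-0.01,-0.01],  [-0.04,0.01,0.01],  [0.18,-0.05,-0.03]] + [[-0.02, -0.06, 0.02],[-0.02, -0.09, 0.02],[-0.00, -0.01, 0.00]]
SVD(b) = [[-0.81, 0.21, 0.55], [0.52, -0.2, 0.83], [0.28, 0.96, 0.05]] @ diag([0.36272417363132264, 0.1982175079961354, 0.11463417198757171]) @ [[0.22, 0.20, 0.96], [0.95, -0.29, -0.15], [-0.24, -0.94, 0.25]]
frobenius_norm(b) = 0.43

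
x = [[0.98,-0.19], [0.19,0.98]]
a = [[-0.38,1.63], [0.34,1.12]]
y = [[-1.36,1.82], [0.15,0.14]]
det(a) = -0.98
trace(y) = -1.22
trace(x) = 1.96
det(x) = 1.00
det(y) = -0.46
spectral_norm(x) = 1.00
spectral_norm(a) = 1.98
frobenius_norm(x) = 1.41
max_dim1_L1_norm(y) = 3.18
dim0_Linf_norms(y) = [1.36, 1.82]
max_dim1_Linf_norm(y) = 1.82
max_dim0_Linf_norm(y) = 1.82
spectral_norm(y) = 2.27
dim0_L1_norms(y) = [1.51, 1.96]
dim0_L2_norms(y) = [1.37, 1.83]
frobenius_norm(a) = 2.04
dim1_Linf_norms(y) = [1.82, 0.15]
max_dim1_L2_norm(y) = 2.27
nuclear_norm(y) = 2.48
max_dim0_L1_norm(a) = 2.75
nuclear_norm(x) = 2.00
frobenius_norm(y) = 2.28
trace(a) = 0.74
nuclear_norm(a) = 2.48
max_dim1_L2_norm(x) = 1.0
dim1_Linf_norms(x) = [0.98, 0.98]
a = x + y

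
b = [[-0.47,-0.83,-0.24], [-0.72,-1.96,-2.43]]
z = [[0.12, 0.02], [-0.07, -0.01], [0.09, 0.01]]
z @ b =[[-0.07, -0.14, -0.08], [0.04, 0.08, 0.04], [-0.05, -0.09, -0.05]]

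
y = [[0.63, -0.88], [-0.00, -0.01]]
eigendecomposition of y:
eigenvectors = [[1.00, 0.81], [0.0, 0.59]]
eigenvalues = [0.63, -0.01]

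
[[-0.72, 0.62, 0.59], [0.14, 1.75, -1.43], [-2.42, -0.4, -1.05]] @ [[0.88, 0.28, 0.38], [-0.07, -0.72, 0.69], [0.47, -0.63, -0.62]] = [[-0.40, -1.02, -0.21],  [-0.67, -0.32, 2.15],  [-2.6, 0.27, -0.54]]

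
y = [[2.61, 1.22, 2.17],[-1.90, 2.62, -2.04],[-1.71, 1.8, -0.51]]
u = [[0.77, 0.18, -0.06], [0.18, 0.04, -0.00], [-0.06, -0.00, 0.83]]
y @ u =[[2.1, 0.52, 1.64], [-0.87, -0.24, -1.58], [-0.96, -0.24, -0.32]]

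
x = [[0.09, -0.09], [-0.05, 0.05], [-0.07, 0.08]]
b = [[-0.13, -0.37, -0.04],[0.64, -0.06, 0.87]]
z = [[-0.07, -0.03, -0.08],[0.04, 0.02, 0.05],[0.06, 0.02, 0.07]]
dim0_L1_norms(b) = [0.77, 0.43, 0.91]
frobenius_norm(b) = 1.15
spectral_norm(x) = 0.18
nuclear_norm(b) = 1.47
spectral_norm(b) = 1.09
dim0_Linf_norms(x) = [0.09, 0.09]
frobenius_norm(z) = 0.16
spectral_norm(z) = 0.16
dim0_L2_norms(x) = [0.12, 0.13]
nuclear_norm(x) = 0.19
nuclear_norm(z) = 0.17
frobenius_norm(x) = 0.18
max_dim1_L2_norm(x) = 0.13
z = x @ b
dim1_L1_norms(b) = [0.54, 1.57]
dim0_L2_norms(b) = [0.65, 0.37, 0.87]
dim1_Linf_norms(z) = [0.08, 0.05, 0.07]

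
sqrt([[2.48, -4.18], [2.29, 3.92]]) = [[1.76, -1.07], [0.59, 2.13]]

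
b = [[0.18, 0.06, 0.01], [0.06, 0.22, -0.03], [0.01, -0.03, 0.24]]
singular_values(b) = [0.27, 0.23, 0.13]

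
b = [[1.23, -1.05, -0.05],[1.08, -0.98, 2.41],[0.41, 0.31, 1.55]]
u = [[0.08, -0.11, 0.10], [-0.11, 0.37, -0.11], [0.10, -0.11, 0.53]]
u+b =[[1.31, -1.16, 0.05], [0.97, -0.61, 2.30], [0.51, 0.20, 2.08]]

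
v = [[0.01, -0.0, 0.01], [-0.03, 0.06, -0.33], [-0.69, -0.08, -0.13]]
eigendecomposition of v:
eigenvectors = [[-0.03,0.15,0.02], [0.79,-0.97,-0.97], [0.62,-0.20,0.24]]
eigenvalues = [-0.2, -0.0, 0.14]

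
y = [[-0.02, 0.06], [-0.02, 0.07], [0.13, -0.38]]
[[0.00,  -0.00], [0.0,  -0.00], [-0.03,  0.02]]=y@[[-0.30,  0.17], [-0.02,  0.01]]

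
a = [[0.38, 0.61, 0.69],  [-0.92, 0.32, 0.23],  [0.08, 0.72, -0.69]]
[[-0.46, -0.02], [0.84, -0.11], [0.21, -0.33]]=a @ [[-0.93,0.07],[0.13,-0.29],[-0.27,0.19]]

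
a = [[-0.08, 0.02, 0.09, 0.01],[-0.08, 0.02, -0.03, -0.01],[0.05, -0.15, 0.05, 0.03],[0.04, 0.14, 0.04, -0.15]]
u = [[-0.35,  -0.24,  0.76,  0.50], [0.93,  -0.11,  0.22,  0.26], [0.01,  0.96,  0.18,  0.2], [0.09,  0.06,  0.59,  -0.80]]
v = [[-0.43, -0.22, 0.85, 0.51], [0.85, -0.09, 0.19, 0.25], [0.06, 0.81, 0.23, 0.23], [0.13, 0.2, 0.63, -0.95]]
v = a + u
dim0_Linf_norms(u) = [0.93, 0.96, 0.76, 0.8]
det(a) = -0.00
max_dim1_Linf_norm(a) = 0.15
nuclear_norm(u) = 4.00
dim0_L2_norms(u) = [1.0, 1.0, 1.0, 1.0]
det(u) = -1.00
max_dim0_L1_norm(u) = 1.76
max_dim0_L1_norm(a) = 0.33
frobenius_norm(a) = 0.31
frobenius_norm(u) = 2.00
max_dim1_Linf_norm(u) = 0.96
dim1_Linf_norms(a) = [0.09, 0.08, 0.15, 0.15]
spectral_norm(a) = 0.25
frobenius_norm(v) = 2.04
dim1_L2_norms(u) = [1.0, 1.0, 1.0, 1.0]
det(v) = -1.00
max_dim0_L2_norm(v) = 1.13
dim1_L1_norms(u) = [1.85, 1.52, 1.35, 1.54]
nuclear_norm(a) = 0.55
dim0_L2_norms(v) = [0.96, 0.87, 1.1, 1.13]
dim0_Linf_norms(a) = [0.08, 0.15, 0.09, 0.15]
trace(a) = -0.16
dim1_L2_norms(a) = [0.12, 0.09, 0.17, 0.21]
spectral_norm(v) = 1.17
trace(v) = -1.24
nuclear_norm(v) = 4.04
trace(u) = -1.08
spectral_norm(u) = 1.01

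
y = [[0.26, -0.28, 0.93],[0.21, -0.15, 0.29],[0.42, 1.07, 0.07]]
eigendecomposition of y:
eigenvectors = [[-0.70, -0.83, -0.77], [-0.29, 0.15, -0.06], [-0.65, 0.53, 0.64]]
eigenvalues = [1.0, -0.29, -0.54]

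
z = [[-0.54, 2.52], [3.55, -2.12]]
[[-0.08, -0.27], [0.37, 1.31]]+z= [[-0.62, 2.25], [3.92, -0.81]]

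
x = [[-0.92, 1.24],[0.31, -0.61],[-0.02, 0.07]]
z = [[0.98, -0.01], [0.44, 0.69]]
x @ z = [[-0.36, 0.86],[0.04, -0.42],[0.01, 0.05]]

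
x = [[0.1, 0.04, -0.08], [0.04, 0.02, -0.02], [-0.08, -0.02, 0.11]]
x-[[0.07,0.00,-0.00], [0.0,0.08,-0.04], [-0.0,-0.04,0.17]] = [[0.03,0.04,-0.08], [0.04,-0.06,0.02], [-0.08,0.02,-0.06]]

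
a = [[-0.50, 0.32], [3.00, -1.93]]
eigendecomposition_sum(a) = [[-0.00, -0.0],  [-0.00, -0.0]] + [[-0.5, 0.32], [3.00, -1.93]]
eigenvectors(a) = [[0.54,-0.16], [0.84,0.99]]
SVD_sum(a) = [[-0.50, 0.32], [3.00, -1.93]] + [[-0.0, -0.00], [-0.00, -0.00]]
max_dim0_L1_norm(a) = 3.5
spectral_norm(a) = 3.62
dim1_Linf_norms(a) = [0.5, 3.0]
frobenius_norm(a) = 3.62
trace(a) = -2.43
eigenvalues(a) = [-0.0, -2.43]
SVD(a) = [[-0.16, 0.99], [0.99, 0.16]] @ diag([3.616254704565224, 0.0013826459717244098]) @ [[0.84, -0.54], [-0.54, -0.84]]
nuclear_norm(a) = 3.62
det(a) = 0.00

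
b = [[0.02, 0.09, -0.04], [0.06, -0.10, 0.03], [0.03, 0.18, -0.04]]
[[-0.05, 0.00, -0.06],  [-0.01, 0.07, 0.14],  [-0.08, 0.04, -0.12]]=b@ [[-0.79, 1.06, 0.92], [-0.28, 0.34, -0.71], [0.23, 1.2, 0.4]]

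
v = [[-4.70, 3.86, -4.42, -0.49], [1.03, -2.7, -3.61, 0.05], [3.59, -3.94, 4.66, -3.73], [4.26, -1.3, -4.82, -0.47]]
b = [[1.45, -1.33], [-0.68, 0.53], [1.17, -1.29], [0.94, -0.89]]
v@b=[[-15.07, 14.43], [-0.85, 1.81], [9.83, -9.55], [0.98, 0.28]]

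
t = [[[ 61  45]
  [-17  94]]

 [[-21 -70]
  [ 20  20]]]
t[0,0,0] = 61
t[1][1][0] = 20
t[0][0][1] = 45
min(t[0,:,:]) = -17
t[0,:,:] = [[61, 45], [-17, 94]]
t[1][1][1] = 20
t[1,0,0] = -21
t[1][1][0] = 20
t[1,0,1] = -70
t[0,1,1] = 94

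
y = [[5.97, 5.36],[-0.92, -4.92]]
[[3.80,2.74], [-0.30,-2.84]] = y@[[0.7, -0.07], [-0.07, 0.59]]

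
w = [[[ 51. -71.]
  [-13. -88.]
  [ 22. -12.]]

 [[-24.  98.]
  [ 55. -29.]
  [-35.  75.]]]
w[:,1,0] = [-13.0, 55.0]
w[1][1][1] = -29.0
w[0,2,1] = -12.0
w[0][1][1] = -88.0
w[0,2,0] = 22.0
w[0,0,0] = 51.0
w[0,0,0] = 51.0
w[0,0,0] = 51.0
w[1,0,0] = -24.0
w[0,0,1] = -71.0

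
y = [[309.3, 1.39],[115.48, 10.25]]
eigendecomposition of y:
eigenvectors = [[0.93,-0.0], [0.36,1.00]]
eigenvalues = [309.84, 9.71]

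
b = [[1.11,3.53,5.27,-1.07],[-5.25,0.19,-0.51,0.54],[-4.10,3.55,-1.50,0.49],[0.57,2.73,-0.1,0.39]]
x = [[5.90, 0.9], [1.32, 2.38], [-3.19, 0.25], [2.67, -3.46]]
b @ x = [[-8.46, 14.42], [-27.66, -6.27], [-13.41, 2.69], [8.33, 5.64]]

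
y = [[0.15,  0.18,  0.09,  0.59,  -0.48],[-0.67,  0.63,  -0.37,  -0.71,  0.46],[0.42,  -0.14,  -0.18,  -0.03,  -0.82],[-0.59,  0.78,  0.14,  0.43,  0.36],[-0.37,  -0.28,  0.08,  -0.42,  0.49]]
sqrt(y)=[[(0.32+0.26j),-0.03+0.07j,(0.08-0.05j),0.41-0.08j,(-0.46+0.14j)],[(-0.52+0.22j),0.88+0.06j,-0.30-0.04j,(-0.34-0.07j),(0.05+0.12j)],[(0.1+0.44j),(-0.09+0.12j),(-0.02-0.08j),-0.31-0.14j,-0.89+0.24j],[(-0.26-0.2j),0.45-0.05j,0.29+0.04j,0.92+0.06j,(0.27-0.11j)],[(-0.46+0.07j),(-0.13+0.02j),(0.17-0.01j),(-0.14-0.02j),0.70+0.04j]]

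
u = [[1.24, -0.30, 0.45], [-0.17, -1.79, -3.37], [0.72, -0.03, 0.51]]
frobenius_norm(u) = 4.15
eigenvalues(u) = [1.71, -0.01, -1.74]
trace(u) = -0.04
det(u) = 0.03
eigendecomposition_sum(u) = [[1.18, -0.11, 0.75],  [-0.76, 0.07, -0.48],  [0.73, -0.07, 0.46]] + [[-0.00, 0.00, 0.01], [-0.01, 0.00, 0.01], [0.0, -0.00, -0.01]] + [[0.06,-0.19,-0.3], [0.6,-1.86,-2.9], [-0.01,0.04,0.06]]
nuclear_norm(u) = 5.37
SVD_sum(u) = [[0.04, 0.17, 0.35],[-0.38, -1.71, -3.39],[0.05, 0.23, 0.45]] + [[1.2, -0.47, 0.10], [0.21, -0.08, 0.02], [0.67, -0.26, 0.06]] + [[-0.00, -0.00, 0.0], [0.0, 0.00, -0.00], [0.0, 0.00, -0.0]]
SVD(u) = [[-0.10, -0.86, -0.49], [0.99, -0.15, 0.07], [-0.13, -0.48, 0.87]] @ diag([3.866739891002359, 1.4992335493699813, 0.004623826829277764]) @ [[-0.10, -0.45, -0.89], [-0.93, 0.36, -0.08], [0.36, 0.82, -0.45]]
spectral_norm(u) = 3.87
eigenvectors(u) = [[-0.75,0.36,0.10], [0.48,0.82,0.99], [-0.46,-0.45,-0.02]]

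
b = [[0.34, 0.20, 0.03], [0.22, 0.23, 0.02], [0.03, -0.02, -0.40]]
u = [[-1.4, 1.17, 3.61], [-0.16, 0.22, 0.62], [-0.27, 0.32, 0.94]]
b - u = [[1.74, -0.97, -3.58], [0.38, 0.01, -0.6], [0.30, -0.34, -1.34]]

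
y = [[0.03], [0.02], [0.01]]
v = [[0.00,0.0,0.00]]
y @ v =[[0.0, 0.0, 0.0], [0.00, 0.0, 0.00], [0.0, 0.0, 0.0]]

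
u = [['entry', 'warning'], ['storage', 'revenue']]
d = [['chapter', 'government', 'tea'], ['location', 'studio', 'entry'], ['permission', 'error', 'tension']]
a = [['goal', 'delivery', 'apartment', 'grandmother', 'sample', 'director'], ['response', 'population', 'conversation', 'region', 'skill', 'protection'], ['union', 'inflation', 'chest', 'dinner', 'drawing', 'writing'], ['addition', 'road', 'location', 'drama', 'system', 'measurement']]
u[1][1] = 'revenue'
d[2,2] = 'tension'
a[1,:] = ['response', 'population', 'conversation', 'region', 'skill', 'protection']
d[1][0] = 'location'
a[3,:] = ['addition', 'road', 'location', 'drama', 'system', 'measurement']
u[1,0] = 'storage'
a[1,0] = 'response'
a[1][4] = 'skill'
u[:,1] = ['warning', 'revenue']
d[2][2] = 'tension'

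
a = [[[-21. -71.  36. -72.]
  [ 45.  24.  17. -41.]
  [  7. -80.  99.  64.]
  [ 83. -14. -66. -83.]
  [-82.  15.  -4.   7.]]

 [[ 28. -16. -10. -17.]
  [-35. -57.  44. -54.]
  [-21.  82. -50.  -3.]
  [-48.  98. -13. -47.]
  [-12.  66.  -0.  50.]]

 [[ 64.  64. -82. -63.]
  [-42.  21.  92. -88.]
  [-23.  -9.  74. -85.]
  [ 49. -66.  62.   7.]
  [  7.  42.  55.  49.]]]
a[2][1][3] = -88.0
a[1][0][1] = -16.0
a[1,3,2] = -13.0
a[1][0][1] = -16.0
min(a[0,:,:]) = -83.0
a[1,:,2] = [-10.0, 44.0, -50.0, -13.0, -0.0]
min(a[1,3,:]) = -48.0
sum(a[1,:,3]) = -71.0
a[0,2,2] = 99.0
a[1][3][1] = 98.0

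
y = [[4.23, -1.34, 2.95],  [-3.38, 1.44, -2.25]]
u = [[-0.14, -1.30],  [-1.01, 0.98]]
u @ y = [[3.80, -1.68, 2.51], [-7.58, 2.76, -5.18]]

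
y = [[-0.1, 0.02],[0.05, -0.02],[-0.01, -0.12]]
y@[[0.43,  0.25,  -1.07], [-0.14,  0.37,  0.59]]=[[-0.05, -0.02, 0.12], [0.02, 0.01, -0.07], [0.01, -0.05, -0.06]]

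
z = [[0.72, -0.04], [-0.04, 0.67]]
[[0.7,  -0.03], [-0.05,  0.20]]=z@[[0.97, -0.02], [-0.02, 0.29]]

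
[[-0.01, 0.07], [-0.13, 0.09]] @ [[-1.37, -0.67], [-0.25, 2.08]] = [[-0.0, 0.15], [0.16, 0.27]]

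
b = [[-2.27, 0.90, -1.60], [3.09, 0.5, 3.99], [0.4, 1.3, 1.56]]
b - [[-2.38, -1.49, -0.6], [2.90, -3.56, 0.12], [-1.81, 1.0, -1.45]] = [[0.11, 2.39, -1.0], [0.19, 4.06, 3.87], [2.21, 0.30, 3.01]]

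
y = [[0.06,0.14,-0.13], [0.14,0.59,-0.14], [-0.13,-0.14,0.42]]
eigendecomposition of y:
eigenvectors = [[-0.96, 0.27, -0.11], [0.17, 0.82, 0.54], [-0.24, -0.50, 0.83]]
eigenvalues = [0.0, 0.72, 0.35]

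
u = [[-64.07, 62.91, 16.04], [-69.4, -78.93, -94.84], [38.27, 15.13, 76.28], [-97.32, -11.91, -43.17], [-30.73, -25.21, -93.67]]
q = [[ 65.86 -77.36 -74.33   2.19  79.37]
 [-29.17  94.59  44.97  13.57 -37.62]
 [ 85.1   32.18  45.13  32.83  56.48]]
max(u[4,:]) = -25.21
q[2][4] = 56.48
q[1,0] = -29.17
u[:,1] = [62.91, -78.93, 15.13, -11.91, -25.21]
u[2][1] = 15.13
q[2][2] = 45.13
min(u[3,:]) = -97.32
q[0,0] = 65.86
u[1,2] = -94.84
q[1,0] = -29.17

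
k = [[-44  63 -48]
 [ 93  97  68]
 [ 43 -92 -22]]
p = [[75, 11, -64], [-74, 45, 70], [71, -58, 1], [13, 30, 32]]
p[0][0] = 75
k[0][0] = -44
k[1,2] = 68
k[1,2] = 68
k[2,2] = -22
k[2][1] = -92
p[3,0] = 13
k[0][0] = -44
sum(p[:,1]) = 28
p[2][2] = 1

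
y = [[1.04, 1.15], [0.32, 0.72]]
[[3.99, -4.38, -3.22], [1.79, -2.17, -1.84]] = y @ [[2.12, -1.75, -0.52], [1.55, -2.23, -2.33]]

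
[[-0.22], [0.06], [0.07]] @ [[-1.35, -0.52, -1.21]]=[[0.3,0.11,0.27], [-0.08,-0.03,-0.07], [-0.09,-0.04,-0.08]]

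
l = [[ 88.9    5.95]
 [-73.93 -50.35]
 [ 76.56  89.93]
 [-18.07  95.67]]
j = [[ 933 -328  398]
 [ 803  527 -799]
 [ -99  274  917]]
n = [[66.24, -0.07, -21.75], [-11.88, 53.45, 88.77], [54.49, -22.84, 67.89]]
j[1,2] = -799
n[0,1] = -0.07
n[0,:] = [66.24, -0.07, -21.75]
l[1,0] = -73.93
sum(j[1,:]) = 531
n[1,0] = -11.88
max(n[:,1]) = 53.45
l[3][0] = -18.07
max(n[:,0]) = 66.24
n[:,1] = [-0.07, 53.45, -22.84]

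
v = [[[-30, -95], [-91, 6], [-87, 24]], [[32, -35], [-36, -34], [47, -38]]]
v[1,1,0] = -36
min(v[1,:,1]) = -38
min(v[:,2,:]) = -87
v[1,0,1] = -35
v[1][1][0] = -36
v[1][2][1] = -38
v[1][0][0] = 32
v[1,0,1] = -35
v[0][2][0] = -87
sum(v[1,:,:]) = -64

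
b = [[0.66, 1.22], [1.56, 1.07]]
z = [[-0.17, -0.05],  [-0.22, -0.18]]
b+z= [[0.49,1.17], [1.34,0.89]]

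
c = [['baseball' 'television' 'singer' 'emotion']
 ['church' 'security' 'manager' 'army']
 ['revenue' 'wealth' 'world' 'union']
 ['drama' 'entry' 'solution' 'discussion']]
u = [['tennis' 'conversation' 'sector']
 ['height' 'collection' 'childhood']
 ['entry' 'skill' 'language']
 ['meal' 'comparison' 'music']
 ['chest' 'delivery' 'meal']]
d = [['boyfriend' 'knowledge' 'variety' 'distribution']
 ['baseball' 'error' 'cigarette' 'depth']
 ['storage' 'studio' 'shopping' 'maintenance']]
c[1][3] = 'army'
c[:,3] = ['emotion', 'army', 'union', 'discussion']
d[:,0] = ['boyfriend', 'baseball', 'storage']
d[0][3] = 'distribution'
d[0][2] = 'variety'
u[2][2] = 'language'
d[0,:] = ['boyfriend', 'knowledge', 'variety', 'distribution']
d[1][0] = 'baseball'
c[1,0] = 'church'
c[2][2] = 'world'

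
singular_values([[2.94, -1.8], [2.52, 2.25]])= [3.87, 2.88]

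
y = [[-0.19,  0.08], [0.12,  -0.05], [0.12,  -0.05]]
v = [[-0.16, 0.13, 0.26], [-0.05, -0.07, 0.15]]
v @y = [[0.08, -0.03], [0.02, -0.01]]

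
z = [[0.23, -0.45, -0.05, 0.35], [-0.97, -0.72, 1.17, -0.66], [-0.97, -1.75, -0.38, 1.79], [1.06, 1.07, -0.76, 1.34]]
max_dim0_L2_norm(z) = 2.36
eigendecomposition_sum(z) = [[(-0.19-0.08j), -0.27-0.08j, (0.03+0.2j), 0.05-0.15j],[-0.35+0.47j, (-0.41+0.67j), 0.56+0.05j, -0.38-0.25j],[-0.78-0.65j, -1.10-0.77j, (-0.15+0.95j), 0.47-0.63j],[(0.24-0.27j), 0.29-0.38j, -0.34-0.06j, 0.22+0.18j]] + [[(-0.19+0.08j), -0.27+0.08j, 0.03-0.20j, (0.05+0.15j)], [-0.35-0.47j, -0.41-0.67j, (0.56-0.05j), -0.38+0.25j], [(-0.78+0.65j), -1.10+0.77j, -0.15-0.95j, 0.47+0.63j], [(0.24+0.27j), 0.29+0.38j, -0.34+0.06j, (0.22-0.18j)]] + [[0.38+0.00j, (-0.07+0j), -0.08-0.00j, -0.05+0.00j], [-0.32-0.00j, 0.06-0.00j, (0.07+0j), 0.04-0.00j], [(-0.1-0j), 0.02-0.00j, 0.02+0.00j, (0.01-0j)], [(-0.16-0j), (0.03-0j), (0.03+0j), 0.02-0.00j]] + [[0.24+0.00j, 0.15+0.00j, -0.04-0.00j, 0.29-0.00j], [0.05+0.00j, (0.03+0j), -0.01-0.00j, (0.06-0j)], [(0.69+0j), (0.44+0j), (-0.11-0j), 0.83-0.00j], [(0.73+0j), 0.46+0.00j, (-0.12-0j), (0.88-0j)]]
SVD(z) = [[0.08,0.16,0.18,-0.97], [0.48,-0.41,-0.75,-0.17], [0.69,0.71,0.01,0.17], [-0.54,0.55,-0.63,-0.07]] @ diag([2.8389037785674085, 2.668940021945463, 0.5533896999949911, 0.38593307092408946]) @ [[-0.59, -0.76, 0.25, 0.08],[0.13, -0.16, -0.44, 0.87],[0.16, -0.42, -0.75, -0.48],[-0.78, 0.47, -0.42, -0.02]]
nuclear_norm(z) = 6.45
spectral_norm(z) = 2.84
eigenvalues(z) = [(-0.53+1.72j), (-0.53-1.72j), (0.48+0j), (1.05+0j)]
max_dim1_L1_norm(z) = 4.89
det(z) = 1.62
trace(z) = 0.47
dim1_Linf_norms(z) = [0.45, 1.17, 1.79, 1.34]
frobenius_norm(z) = 3.95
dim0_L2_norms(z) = [1.75, 2.22, 1.45, 2.36]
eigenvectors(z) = [[(0.16-0.05j), 0.16+0.05j, -0.71+0.00j, 0.23+0.00j], [-0.03-0.47j, -0.03+0.47j, (0.6+0j), (0.05+0j)], [(0.81+0j), (0.81-0j), (0.2+0j), (0.67+0j)], [-0.01+0.29j, -0.01-0.29j, (0.3+0j), 0.71+0.00j]]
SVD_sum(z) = [[-0.13, -0.17, 0.05, 0.02],[-0.81, -1.04, 0.34, 0.1],[-1.16, -1.48, 0.49, 0.15],[0.91, 1.17, -0.38, -0.12]] + [[0.05, -0.07, -0.19, 0.37], [-0.14, 0.17, 0.49, -0.96], [0.24, -0.3, -0.83, 1.65], [0.19, -0.23, -0.65, 1.29]] + [[0.02,-0.04,-0.07,-0.05], [-0.07,0.18,0.31,0.2], [0.0,-0.00,-0.01,-0.00], [-0.06,0.15,0.26,0.17]] + [[0.29, -0.17, 0.16, 0.01], [0.05, -0.03, 0.03, 0.0], [-0.05, 0.03, -0.03, -0.0], [0.02, -0.01, 0.01, 0.0]]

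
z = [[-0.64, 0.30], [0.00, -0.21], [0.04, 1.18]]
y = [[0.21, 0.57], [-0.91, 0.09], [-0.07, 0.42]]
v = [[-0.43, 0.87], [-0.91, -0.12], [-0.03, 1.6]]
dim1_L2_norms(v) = [0.97, 0.92, 1.6]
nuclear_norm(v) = 2.82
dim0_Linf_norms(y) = [0.91, 0.57]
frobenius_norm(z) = 1.39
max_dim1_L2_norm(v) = 1.6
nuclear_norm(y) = 1.65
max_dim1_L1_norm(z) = 1.22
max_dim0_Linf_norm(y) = 0.91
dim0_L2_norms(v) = [1.01, 1.83]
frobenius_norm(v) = 2.08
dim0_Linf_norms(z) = [0.64, 1.18]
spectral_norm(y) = 0.94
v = y + z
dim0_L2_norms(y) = [0.94, 0.71]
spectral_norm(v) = 1.84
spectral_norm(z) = 1.24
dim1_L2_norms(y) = [0.61, 0.91, 0.43]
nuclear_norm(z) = 1.87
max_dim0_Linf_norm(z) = 1.18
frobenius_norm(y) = 1.18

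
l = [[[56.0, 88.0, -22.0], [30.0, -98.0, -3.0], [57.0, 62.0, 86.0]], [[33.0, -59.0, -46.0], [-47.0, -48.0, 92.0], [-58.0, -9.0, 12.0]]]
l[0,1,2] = -3.0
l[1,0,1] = -59.0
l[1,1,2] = 92.0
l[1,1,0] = -47.0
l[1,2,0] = -58.0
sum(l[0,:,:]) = 256.0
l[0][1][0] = 30.0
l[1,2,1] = -9.0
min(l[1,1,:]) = -48.0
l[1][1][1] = -48.0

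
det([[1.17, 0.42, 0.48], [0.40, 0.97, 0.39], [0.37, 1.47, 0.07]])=-0.433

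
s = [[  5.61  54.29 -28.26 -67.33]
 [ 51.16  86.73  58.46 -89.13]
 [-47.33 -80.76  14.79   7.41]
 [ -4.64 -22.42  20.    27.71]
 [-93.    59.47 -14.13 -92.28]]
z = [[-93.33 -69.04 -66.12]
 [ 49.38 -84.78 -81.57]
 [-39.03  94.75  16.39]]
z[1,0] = 49.38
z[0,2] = -66.12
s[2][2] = 14.79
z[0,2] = -66.12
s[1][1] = 86.73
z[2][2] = 16.39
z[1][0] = 49.38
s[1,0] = 51.16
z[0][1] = -69.04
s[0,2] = -28.26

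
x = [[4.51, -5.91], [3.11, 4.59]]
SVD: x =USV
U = [[-0.92,0.4], [0.40,0.92]]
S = [7.81, 5.01]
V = [[-0.37, 0.93],[0.93, 0.37]]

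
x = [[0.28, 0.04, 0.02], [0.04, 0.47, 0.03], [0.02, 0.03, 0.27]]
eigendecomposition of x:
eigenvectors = [[-0.21, -0.76, -0.62], [-0.97, 0.26, 0.01], [-0.16, -0.6, 0.78]]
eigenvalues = [0.48, 0.28, 0.25]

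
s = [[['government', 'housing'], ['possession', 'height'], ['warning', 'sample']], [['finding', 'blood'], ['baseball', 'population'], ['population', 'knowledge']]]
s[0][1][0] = 'possession'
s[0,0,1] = 'housing'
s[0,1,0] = 'possession'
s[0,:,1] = ['housing', 'height', 'sample']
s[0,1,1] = 'height'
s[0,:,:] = [['government', 'housing'], ['possession', 'height'], ['warning', 'sample']]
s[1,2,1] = 'knowledge'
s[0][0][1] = 'housing'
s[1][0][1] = 'blood'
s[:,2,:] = [['warning', 'sample'], ['population', 'knowledge']]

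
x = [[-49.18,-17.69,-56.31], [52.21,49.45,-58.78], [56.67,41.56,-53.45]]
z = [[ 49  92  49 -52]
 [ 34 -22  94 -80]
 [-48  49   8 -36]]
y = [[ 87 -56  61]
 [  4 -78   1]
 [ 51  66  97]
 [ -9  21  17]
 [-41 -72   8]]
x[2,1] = 41.56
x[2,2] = -53.45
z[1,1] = -22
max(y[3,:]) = 21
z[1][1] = -22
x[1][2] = -58.78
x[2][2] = -53.45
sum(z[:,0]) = 35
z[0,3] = -52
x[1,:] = [52.21, 49.45, -58.78]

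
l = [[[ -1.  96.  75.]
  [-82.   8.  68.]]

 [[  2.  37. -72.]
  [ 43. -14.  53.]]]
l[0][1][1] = 8.0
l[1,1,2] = 53.0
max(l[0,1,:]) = 68.0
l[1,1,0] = 43.0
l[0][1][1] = 8.0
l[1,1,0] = 43.0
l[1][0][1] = 37.0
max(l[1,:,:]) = 53.0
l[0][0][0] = -1.0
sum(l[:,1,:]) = 76.0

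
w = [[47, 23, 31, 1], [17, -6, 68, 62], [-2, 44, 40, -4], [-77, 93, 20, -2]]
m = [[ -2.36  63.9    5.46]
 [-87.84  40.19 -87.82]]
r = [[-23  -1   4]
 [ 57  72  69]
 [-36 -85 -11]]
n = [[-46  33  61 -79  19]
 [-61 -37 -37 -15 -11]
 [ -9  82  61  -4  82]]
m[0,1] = 63.9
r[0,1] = -1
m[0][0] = -2.36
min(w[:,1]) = -6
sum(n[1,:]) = -161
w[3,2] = 20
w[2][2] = 40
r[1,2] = 69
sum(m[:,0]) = -90.2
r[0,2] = 4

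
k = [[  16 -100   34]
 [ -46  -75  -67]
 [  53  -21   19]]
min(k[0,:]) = -100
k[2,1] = -21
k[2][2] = 19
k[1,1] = -75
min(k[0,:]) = -100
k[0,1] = -100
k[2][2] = 19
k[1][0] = -46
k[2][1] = -21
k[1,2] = -67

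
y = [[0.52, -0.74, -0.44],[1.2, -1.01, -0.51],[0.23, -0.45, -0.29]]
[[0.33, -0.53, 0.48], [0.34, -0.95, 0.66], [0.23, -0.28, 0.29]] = y@[[-0.12, -0.39, 0.07], [-0.18, 0.64, -0.40], [-0.60, -0.33, -0.33]]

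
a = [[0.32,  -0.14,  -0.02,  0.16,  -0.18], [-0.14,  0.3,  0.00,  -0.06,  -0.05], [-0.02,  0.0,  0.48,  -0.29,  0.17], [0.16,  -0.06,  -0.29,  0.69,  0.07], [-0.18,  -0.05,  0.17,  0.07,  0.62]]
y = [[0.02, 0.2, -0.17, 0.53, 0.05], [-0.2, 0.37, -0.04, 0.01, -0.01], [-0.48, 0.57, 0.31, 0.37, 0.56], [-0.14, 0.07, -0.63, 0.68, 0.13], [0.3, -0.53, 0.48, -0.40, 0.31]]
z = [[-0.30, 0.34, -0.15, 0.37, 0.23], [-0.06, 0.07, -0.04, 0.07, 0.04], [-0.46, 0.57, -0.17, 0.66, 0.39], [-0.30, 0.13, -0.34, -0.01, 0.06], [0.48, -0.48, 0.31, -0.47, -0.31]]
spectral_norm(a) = 0.96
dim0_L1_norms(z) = [1.6, 1.59, 1.01, 1.58, 1.03]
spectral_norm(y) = 1.43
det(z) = 0.00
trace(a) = 2.41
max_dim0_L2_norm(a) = 0.77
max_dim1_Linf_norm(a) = 0.69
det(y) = 0.01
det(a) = 0.00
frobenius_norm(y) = 1.84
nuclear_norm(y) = 3.29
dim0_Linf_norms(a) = [0.32, 0.3, 0.48, 0.69, 0.62]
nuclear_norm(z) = 2.00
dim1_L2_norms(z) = [0.65, 0.13, 1.07, 0.48, 0.93]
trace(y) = 1.69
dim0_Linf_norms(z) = [0.48, 0.57, 0.34, 0.66, 0.39]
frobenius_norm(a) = 1.30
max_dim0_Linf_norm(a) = 0.69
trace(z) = -0.72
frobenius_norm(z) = 1.64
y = a + z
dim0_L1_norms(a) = [0.82, 0.55, 0.96, 1.27, 1.09]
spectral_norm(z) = 1.59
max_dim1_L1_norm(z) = 2.25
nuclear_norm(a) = 2.41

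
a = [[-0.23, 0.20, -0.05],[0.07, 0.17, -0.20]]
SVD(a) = [[-0.82, -0.57], [-0.57, 0.82]] @ diag([0.33840417587475247, 0.23384313919918542]) @ [[0.44, -0.77, 0.46],[0.80, 0.12, -0.58]]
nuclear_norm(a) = 0.57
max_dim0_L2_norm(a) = 0.26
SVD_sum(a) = [[-0.12, 0.22, -0.13], [-0.08, 0.15, -0.09]] + [[-0.11, -0.02, 0.08], [0.15, 0.02, -0.11]]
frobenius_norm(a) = 0.41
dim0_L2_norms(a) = [0.24, 0.26, 0.21]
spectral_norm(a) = 0.34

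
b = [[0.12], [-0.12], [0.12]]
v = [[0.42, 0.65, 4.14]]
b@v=[[0.05, 0.08, 0.50],[-0.05, -0.08, -0.50],[0.05, 0.08, 0.5]]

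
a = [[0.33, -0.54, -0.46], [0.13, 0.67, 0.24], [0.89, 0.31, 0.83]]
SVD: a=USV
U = [[0.3, 0.76, -0.57],[-0.41, -0.44, -0.8],[-0.86, 0.48, 0.18]]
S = [1.39, 0.83, 0.31]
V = [[-0.52, -0.51, -0.69],  [0.74, -0.66, -0.07],  [-0.42, -0.55, 0.72]]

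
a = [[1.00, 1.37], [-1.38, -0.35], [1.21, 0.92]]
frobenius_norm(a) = 2.69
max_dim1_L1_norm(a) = 2.37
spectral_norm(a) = 2.58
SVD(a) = [[-0.63, -0.64],[0.51, -0.77],[-0.59, 0.02]] @ diag([2.5825377881084983, 0.7381047168198173]) @ [[-0.79, -0.61], [0.61, -0.79]]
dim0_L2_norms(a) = [2.09, 1.69]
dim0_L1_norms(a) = [3.59, 2.64]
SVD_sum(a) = [[1.29, 1.00], [-1.03, -0.80], [1.2, 0.93]] + [[-0.29,0.37], [-0.35,0.45], [0.01,-0.01]]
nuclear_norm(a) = 3.32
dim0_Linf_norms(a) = [1.38, 1.37]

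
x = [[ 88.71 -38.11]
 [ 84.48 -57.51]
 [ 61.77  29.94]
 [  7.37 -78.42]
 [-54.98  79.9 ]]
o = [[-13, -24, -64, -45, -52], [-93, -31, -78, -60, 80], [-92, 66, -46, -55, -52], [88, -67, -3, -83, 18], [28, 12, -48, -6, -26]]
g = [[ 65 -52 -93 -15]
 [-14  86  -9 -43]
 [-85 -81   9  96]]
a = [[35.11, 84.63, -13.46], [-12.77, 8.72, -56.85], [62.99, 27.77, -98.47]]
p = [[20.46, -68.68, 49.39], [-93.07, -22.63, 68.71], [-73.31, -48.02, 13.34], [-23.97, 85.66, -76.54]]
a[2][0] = 62.99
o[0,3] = -45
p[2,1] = -48.02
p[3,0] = -23.97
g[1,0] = -14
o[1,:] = [-93, -31, -78, -60, 80]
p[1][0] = -93.07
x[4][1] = 79.9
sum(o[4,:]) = -40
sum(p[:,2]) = 54.89999999999999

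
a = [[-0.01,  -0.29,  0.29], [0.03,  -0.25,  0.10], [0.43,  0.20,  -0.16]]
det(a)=0.019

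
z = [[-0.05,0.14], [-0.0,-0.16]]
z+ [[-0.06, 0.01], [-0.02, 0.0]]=[[-0.11,  0.15], [-0.02,  -0.16]]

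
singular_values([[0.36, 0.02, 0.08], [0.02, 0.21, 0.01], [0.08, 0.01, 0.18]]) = [0.39, 0.21, 0.15]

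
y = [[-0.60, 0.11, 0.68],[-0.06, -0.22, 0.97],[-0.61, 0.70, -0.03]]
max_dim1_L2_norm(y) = 1.0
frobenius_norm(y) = 1.64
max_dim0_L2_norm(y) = 1.18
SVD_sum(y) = [[-0.43, 0.07, 0.78], [-0.41, 0.07, 0.75], [-0.16, 0.03, 0.28]] + [[-0.10,  0.12,  -0.06], [0.29,  -0.36,  0.19], [-0.5,  0.62,  -0.34]] + [[-0.08, -0.08, -0.03],  [0.06, 0.06, 0.03],  [0.05, 0.05, 0.02]]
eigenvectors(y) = [[(-0.42+0j), -0.59-0.30j, (-0.59+0.3j)],[-0.73+0.00j, (-0.68+0j), (-0.68-0j)],[(-0.53+0j), (0.26-0.19j), (0.26+0.19j)]]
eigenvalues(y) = [(0.45+0j), (-0.65+0.25j), (-0.65-0.25j)]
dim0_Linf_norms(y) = [0.61, 0.7, 0.97]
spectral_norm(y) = 1.28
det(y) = 0.22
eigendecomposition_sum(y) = [[(-0.13-0j), (0.19+0j), 0.20-0.00j], [-0.22-0.00j, 0.33+0.00j, (0.35-0j)], [-0.16-0.00j, (0.24+0j), 0.25-0.00j]] + [[(-0.24+0.63j),-0.04-0.51j,(0.24+0.2j)], [(0.08+0.68j),-0.27-0.44j,(0.31+0.07j)], [-0.23-0.24j,(0.23+0.09j),-0.14+0.06j]] + [[(-0.24-0.63j), (-0.04+0.51j), 0.24-0.20j], [0.08-0.68j, -0.27+0.44j, (0.31-0.07j)], [(-0.23+0.24j), (0.23-0.09j), (-0.14-0.06j)]]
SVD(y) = [[-0.70,0.16,-0.7], [-0.67,-0.49,0.55], [-0.25,0.86,0.45]] @ diag([1.2786357418271463, 1.0134600506527165, 0.16849144029634397]) @ [[0.48, -0.08, -0.87], [-0.58, 0.72, -0.39], [0.66, 0.69, 0.29]]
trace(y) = -0.85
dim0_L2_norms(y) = [0.86, 0.74, 1.18]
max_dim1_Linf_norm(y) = 0.97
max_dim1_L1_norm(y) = 1.39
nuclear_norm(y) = 2.46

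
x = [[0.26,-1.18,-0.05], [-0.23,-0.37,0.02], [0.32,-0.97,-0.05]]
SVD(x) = [[-0.75, -0.02, -0.66],[-0.19, -0.95, 0.24],[-0.63, 0.31, 0.71]] @ diag([1.6106152198239694, 0.32313042349480303, 0.002311511076218744]) @ [[-0.22, 0.97, 0.04], [0.97, 0.22, -0.1], [0.11, -0.02, 0.99]]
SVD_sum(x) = [[0.27, -1.18, -0.05], [0.07, -0.30, -0.01], [0.22, -0.99, -0.04]] + [[-0.01, -0.0, 0.00], [-0.3, -0.07, 0.03], [0.10, 0.02, -0.01]] + [[-0.00,0.0,-0.0], [0.0,-0.0,0.00], [0.0,-0.00,0.0]]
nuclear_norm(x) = 1.94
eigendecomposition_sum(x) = [[-0.17, -0.66, 0.01],[-0.13, -0.50, 0.01],[-0.11, -0.44, 0.01]] + [[0.43, -0.52, -0.06], [-0.1, 0.13, 0.01], [0.44, -0.53, -0.06]] + [[-0.0, 0.00, 0.00], [0.00, -0.0, -0.00], [-0.0, 0.00, 0.00]]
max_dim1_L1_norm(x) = 1.49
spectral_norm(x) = 1.61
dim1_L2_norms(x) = [1.21, 0.44, 1.02]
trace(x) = -0.16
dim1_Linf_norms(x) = [1.18, 0.37, 0.97]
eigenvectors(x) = [[-0.71, -0.69, 0.11], [-0.53, 0.17, -0.02], [-0.47, -0.70, 0.99]]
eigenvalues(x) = [-0.66, 0.5, 0.0]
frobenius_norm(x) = 1.64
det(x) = -0.00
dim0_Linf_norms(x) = [0.32, 1.18, 0.05]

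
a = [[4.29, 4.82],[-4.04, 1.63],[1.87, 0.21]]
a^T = [[4.29, -4.04, 1.87], [4.82, 1.63, 0.21]]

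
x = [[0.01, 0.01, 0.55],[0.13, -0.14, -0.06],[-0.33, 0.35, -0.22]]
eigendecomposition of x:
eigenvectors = [[(-0.72+0j), (-0.72-0j), 0.73+0.00j], [(0.1+0.24j), (0.1-0.24j), 0.68+0.00j], [(0.24-0.59j), 0.24+0.59j, -0.02+0.00j]]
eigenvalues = [(-0.18+0.45j), (-0.18-0.45j), 0j]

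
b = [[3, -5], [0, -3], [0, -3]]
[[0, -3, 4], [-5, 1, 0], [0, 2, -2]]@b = [[0, -3], [-15, 22], [0, 0]]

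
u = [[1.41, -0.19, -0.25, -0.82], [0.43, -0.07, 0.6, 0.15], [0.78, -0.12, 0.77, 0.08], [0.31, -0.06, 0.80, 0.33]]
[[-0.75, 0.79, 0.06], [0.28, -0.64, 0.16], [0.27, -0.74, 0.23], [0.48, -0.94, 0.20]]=u@[[-0.68, -0.04, 0.49], [-0.77, 0.35, 0.34], [0.96, -0.77, -0.23], [-0.37, -0.88, 0.76]]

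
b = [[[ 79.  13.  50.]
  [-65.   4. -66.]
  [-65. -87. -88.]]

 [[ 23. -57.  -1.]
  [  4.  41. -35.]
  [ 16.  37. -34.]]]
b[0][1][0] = -65.0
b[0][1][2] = -66.0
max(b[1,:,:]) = 41.0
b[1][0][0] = 23.0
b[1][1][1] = 41.0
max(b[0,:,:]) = 79.0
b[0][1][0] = -65.0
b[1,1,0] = 4.0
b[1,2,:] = [16.0, 37.0, -34.0]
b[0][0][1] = 13.0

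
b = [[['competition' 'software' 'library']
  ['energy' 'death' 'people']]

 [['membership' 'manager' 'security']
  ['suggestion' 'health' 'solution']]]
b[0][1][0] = 'energy'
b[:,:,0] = [['competition', 'energy'], ['membership', 'suggestion']]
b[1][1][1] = 'health'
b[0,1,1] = 'death'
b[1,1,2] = 'solution'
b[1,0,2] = 'security'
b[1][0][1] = 'manager'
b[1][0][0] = 'membership'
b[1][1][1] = 'health'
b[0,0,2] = 'library'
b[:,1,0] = ['energy', 'suggestion']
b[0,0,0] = 'competition'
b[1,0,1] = 'manager'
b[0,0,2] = 'library'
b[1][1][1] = 'health'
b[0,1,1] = 'death'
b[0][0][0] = 'competition'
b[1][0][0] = 'membership'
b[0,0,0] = 'competition'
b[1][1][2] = 'solution'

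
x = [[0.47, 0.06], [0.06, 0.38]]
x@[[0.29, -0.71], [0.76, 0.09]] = [[0.18, -0.33], [0.31, -0.01]]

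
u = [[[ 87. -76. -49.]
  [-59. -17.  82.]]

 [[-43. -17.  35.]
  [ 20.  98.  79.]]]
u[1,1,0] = 20.0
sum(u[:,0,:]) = -63.0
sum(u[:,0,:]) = -63.0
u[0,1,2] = 82.0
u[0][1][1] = -17.0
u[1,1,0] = 20.0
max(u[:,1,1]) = 98.0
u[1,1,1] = 98.0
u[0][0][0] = 87.0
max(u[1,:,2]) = 79.0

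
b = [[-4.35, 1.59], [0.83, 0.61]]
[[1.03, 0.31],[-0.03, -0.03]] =b @ [[-0.17, -0.06], [0.18, 0.03]]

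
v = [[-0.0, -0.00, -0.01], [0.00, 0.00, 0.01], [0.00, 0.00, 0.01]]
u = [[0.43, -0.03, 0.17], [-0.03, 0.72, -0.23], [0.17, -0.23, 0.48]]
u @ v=[[0.00, 0.0, -0.0], [0.0, 0.00, 0.01], [0.0, 0.00, 0.0]]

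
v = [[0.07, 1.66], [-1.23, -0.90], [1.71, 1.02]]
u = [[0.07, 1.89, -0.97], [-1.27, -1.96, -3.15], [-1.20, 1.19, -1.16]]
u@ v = [[-3.98, -2.57], [-3.06, -3.56], [-3.53, -4.25]]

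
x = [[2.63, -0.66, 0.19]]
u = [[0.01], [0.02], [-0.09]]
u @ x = [[0.03,-0.01,0.00], [0.05,-0.01,0.0], [-0.24,0.06,-0.02]]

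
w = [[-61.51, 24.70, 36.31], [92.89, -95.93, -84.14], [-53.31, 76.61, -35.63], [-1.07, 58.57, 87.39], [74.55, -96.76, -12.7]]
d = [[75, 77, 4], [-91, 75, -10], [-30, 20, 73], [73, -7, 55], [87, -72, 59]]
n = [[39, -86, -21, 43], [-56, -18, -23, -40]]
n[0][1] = -86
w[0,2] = 36.31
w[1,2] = -84.14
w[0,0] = -61.51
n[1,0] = -56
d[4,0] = 87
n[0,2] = -21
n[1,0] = -56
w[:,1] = [24.7, -95.93, 76.61, 58.57, -96.76]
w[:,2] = [36.31, -84.14, -35.63, 87.39, -12.7]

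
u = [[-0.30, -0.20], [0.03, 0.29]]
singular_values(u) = [0.42, 0.19]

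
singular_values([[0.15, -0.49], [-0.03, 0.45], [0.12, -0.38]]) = [0.79, 0.09]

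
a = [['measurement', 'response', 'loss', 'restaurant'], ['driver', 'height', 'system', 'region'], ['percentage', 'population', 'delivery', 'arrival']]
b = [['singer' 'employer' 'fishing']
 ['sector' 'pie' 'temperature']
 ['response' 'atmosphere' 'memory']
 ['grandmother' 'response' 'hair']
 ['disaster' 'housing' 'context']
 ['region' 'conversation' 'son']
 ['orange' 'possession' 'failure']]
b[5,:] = ['region', 'conversation', 'son']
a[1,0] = 'driver'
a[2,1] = 'population'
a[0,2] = 'loss'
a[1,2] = 'system'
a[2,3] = 'arrival'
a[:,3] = ['restaurant', 'region', 'arrival']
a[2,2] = 'delivery'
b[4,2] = 'context'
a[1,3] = 'region'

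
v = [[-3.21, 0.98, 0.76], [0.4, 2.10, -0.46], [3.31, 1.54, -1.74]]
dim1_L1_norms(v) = [4.95, 2.96, 6.59]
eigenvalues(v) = [-4.28, -0.47, 1.9]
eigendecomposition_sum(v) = [[-3.07, 0.24, 0.96], [0.46, -0.04, -0.14], [3.73, -0.29, -1.17]] + [[-0.13, 0.13, -0.13], [-0.05, 0.05, -0.05], [-0.41, 0.39, -0.39]] + [[-0.0, 0.61, -0.08], [-0.01, 2.09, -0.27], [-0.01, 1.44, -0.18]]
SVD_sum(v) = [[-2.70, -0.61, 1.12],[0.87, 0.2, -0.36],[3.58, 0.80, -1.49]] + [[-0.46, 1.62, -0.23], [-0.53, 1.86, -0.27], [-0.22, 0.77, -0.11]] + [[-0.05, -0.03, -0.13], [0.06, 0.04, 0.17], [-0.05, -0.03, -0.14]]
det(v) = 3.83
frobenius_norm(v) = 5.74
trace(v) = -2.85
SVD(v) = [[-0.59, -0.63, 0.51],  [0.19, -0.72, -0.67],  [0.78, -0.3, 0.55]] @ diag([5.053206427784251, 2.7140538283306057, 0.2793145451349029]) @ [[0.90, 0.20, -0.38],[0.27, -0.95, 0.14],[-0.33, -0.23, -0.92]]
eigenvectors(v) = [[-0.63, 0.31, -0.24], [0.10, 0.12, -0.8], [0.77, 0.94, -0.55]]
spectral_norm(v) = 5.05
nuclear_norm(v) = 8.05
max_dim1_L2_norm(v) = 4.04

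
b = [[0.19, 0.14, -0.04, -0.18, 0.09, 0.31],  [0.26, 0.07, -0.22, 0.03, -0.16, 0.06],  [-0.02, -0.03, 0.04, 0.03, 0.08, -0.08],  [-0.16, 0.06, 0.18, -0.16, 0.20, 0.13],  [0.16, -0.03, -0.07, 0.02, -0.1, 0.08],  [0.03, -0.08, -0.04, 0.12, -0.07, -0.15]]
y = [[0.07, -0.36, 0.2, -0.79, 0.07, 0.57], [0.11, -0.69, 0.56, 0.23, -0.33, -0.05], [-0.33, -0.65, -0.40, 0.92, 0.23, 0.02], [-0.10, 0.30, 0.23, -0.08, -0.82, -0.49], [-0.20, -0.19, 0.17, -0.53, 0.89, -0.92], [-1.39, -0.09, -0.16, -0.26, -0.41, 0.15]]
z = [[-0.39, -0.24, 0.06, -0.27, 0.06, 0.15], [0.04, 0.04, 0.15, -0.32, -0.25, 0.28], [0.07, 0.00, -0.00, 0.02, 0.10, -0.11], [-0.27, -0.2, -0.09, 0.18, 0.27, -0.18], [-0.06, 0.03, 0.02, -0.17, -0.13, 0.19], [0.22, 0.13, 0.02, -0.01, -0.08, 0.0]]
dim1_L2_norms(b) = [0.44, 0.39, 0.13, 0.38, 0.22, 0.23]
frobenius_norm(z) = 1.01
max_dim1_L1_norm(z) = 1.19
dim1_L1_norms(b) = [0.95, 0.8, 0.28, 0.89, 0.46, 0.49]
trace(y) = -0.06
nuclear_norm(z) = 1.61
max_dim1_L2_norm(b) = 0.44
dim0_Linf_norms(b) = [0.26, 0.14, 0.22, 0.18, 0.2, 0.31]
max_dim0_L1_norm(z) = 1.05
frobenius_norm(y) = 3.00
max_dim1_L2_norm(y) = 1.49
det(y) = -0.69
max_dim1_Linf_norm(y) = 1.39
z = b @ y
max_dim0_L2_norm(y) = 1.45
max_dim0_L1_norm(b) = 0.82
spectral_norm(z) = 0.75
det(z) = -0.00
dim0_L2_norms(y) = [1.45, 1.08, 0.79, 1.37, 1.34, 1.2]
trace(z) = -0.30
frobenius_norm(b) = 0.78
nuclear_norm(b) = 1.28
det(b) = -0.00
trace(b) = -0.11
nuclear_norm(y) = 6.81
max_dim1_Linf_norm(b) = 0.31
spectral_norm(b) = 0.55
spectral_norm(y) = 1.56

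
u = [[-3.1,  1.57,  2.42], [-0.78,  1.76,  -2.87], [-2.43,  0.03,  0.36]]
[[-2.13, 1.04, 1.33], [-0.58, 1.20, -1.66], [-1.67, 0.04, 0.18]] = u@[[0.69, -0.01, 0.01], [-0.01, 0.66, -0.01], [0.01, -0.01, 0.57]]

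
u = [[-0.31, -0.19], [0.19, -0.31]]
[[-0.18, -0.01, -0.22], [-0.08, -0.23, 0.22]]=u @ [[0.31, -0.32, 0.84], [0.44, 0.56, -0.21]]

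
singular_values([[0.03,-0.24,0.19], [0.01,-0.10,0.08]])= [0.33, 0.0]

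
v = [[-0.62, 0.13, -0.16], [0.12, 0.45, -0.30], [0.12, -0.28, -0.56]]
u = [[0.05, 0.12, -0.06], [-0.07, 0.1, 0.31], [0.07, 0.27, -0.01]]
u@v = [[-0.02, 0.08, -0.01], [0.09, -0.05, -0.19], [-0.01, 0.13, -0.09]]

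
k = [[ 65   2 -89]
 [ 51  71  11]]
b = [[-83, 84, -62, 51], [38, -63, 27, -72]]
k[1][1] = 71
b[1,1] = -63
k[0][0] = 65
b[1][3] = -72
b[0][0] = -83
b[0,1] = 84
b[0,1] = 84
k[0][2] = -89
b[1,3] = -72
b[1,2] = 27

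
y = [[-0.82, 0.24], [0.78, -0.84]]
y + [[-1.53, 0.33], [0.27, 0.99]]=[[-2.35, 0.57], [1.05, 0.15]]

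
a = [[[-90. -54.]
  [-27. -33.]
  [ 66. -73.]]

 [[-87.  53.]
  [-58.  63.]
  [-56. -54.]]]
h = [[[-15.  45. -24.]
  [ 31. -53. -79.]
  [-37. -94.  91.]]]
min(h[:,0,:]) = -24.0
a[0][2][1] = -73.0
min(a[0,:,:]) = -90.0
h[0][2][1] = -94.0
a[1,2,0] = -56.0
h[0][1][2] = -79.0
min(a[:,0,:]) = -90.0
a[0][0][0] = -90.0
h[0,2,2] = 91.0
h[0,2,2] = 91.0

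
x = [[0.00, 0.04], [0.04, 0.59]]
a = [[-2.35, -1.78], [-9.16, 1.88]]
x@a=[[-0.37,0.08], [-5.5,1.04]]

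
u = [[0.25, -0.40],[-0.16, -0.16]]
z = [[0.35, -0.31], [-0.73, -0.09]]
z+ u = [[0.60, -0.71],[-0.89, -0.25]]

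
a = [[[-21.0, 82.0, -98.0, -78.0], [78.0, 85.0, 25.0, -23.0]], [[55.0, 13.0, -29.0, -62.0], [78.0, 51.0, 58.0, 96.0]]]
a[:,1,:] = [[78.0, 85.0, 25.0, -23.0], [78.0, 51.0, 58.0, 96.0]]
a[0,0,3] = -78.0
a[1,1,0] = 78.0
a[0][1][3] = -23.0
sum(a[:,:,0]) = 190.0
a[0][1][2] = 25.0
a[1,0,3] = -62.0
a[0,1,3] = -23.0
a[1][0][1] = 13.0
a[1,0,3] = -62.0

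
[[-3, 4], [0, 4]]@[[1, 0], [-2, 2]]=[[-11, 8], [-8, 8]]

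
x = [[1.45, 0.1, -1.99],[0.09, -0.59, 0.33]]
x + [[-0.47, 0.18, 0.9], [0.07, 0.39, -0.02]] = [[0.98, 0.28, -1.09],[0.16, -0.2, 0.31]]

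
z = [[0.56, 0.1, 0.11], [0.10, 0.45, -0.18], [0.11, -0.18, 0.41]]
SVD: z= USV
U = [[-0.92, 0.11, -0.37], [-0.34, -0.71, 0.62], [-0.19, 0.7, 0.69]]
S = [0.62, 0.61, 0.19]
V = [[-0.92, -0.34, -0.19], [0.11, -0.71, 0.7], [-0.37, 0.62, 0.69]]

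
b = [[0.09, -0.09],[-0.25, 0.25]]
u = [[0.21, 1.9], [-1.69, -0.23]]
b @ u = [[0.17, 0.19],[-0.48, -0.53]]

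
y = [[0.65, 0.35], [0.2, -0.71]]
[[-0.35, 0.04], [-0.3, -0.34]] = y@[[-0.67, -0.17],[0.24, 0.43]]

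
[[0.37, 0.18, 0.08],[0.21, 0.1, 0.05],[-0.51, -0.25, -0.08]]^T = [[0.37, 0.21, -0.51], [0.18, 0.10, -0.25], [0.08, 0.05, -0.08]]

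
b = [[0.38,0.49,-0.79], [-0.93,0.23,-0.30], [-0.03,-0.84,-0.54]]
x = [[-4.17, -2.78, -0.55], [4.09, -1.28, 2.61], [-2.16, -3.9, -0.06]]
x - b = [[-4.55,-3.27,0.24], [5.02,-1.51,2.91], [-2.13,-3.06,0.48]]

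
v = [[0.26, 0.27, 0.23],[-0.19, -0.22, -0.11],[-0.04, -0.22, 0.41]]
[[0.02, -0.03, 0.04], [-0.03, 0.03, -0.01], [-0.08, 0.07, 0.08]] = v @ [[-0.25, -0.19, -0.31],[0.35, -0.03, 0.20],[-0.04, 0.14, 0.27]]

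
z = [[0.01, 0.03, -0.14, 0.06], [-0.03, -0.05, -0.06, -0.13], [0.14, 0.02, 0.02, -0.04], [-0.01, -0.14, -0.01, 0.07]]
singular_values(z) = [0.18, 0.16, 0.15, 0.12]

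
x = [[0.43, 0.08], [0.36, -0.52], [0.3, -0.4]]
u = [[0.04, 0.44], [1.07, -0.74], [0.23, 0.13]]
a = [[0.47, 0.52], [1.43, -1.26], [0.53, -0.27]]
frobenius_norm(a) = 2.12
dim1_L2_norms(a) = [0.7, 1.91, 0.59]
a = x + u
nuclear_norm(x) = 1.22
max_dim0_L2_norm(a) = 1.6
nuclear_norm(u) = 1.77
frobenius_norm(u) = 1.40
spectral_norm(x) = 0.83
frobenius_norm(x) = 0.92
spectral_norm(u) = 1.32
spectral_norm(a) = 1.99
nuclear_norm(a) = 2.71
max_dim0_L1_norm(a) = 2.43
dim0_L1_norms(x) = [1.09, 1.0]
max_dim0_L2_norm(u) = 1.1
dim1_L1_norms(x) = [0.51, 0.88, 0.7]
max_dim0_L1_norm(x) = 1.09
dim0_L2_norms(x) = [0.64, 0.66]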